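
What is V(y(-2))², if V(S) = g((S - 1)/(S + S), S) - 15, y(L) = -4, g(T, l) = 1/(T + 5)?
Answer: 444889/2025 ≈ 219.70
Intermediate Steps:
g(T, l) = 1/(5 + T)
V(S) = -15 + 1/(5 + (-1 + S)/(2*S)) (V(S) = 1/(5 + (S - 1)/(S + S)) - 15 = 1/(5 + (-1 + S)/((2*S))) - 15 = 1/(5 + (-1 + S)*(1/(2*S))) - 15 = 1/(5 + (-1 + S)/(2*S)) - 15 = -15 + 1/(5 + (-1 + S)/(2*S)))
V(y(-2))² = ((15 - 163*(-4))/(-1 + 11*(-4)))² = ((15 + 652)/(-1 - 44))² = (667/(-45))² = (-1/45*667)² = (-667/45)² = 444889/2025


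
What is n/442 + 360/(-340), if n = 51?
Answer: -417/442 ≈ -0.94344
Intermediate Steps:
n/442 + 360/(-340) = 51/442 + 360/(-340) = 51*(1/442) + 360*(-1/340) = 3/26 - 18/17 = -417/442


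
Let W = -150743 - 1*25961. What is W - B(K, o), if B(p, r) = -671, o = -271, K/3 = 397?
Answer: -176033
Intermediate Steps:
K = 1191 (K = 3*397 = 1191)
W = -176704 (W = -150743 - 25961 = -176704)
W - B(K, o) = -176704 - 1*(-671) = -176704 + 671 = -176033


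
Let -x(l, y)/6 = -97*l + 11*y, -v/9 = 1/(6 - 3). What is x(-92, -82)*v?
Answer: 144396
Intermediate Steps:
v = -3 (v = -9/(6 - 3) = -9/3 = -9*1/3 = -3)
x(l, y) = -66*y + 582*l (x(l, y) = -6*(-97*l + 11*y) = -66*y + 582*l)
x(-92, -82)*v = (-66*(-82) + 582*(-92))*(-3) = (5412 - 53544)*(-3) = -48132*(-3) = 144396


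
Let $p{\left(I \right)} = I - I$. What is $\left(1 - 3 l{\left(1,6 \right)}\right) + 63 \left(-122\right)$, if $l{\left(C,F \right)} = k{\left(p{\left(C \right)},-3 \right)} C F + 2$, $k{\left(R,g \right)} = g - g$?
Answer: $-7691$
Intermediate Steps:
$p{\left(I \right)} = 0$
$k{\left(R,g \right)} = 0$
$l{\left(C,F \right)} = 2$ ($l{\left(C,F \right)} = 0 C F + 2 = 0 F + 2 = 0 + 2 = 2$)
$\left(1 - 3 l{\left(1,6 \right)}\right) + 63 \left(-122\right) = \left(1 - 6\right) + 63 \left(-122\right) = \left(1 - 6\right) - 7686 = -5 - 7686 = -7691$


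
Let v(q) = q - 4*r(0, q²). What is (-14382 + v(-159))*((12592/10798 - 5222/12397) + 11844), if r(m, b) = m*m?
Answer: -1646841775664958/9561629 ≈ -1.7223e+8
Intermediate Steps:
r(m, b) = m²
v(q) = q (v(q) = q - 4*0² = q - 4*0 = q + 0 = q)
(-14382 + v(-159))*((12592/10798 - 5222/12397) + 11844) = (-14382 - 159)*((12592/10798 - 5222/12397) + 11844) = -14541*((12592*(1/10798) - 5222*1/12397) + 11844) = -14541*((6296/5399 - 746/1771) + 11844) = -14541*(7122562/9561629 + 11844) = -14541*113255056438/9561629 = -1646841775664958/9561629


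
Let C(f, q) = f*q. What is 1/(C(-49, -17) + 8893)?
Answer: 1/9726 ≈ 0.00010282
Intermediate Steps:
1/(C(-49, -17) + 8893) = 1/(-49*(-17) + 8893) = 1/(833 + 8893) = 1/9726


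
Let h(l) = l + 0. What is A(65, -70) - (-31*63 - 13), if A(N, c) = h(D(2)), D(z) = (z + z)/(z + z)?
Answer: 1967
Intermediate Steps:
D(z) = 1 (D(z) = (2*z)/((2*z)) = (2*z)*(1/(2*z)) = 1)
h(l) = l
A(N, c) = 1
A(65, -70) - (-31*63 - 13) = 1 - (-31*63 - 13) = 1 - (-1953 - 13) = 1 - 1*(-1966) = 1 + 1966 = 1967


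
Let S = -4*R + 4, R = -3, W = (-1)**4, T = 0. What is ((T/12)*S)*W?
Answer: 0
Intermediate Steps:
W = 1
S = 16 (S = -4*(-3) + 4 = 12 + 4 = 16)
((T/12)*S)*W = ((0/12)*16)*1 = ((0*(1/12))*16)*1 = (0*16)*1 = 0*1 = 0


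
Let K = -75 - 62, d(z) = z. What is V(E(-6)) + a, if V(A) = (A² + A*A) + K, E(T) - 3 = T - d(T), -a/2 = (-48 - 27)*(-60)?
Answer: -9119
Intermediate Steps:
K = -137
a = -9000 (a = -2*(-48 - 27)*(-60) = -(-150)*(-60) = -2*4500 = -9000)
E(T) = 3 (E(T) = 3 + (T - T) = 3 + 0 = 3)
V(A) = -137 + 2*A² (V(A) = (A² + A*A) - 137 = (A² + A²) - 137 = 2*A² - 137 = -137 + 2*A²)
V(E(-6)) + a = (-137 + 2*3²) - 9000 = (-137 + 2*9) - 9000 = (-137 + 18) - 9000 = -119 - 9000 = -9119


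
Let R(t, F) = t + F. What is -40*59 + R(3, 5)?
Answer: -2352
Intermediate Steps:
R(t, F) = F + t
-40*59 + R(3, 5) = -40*59 + (5 + 3) = -2360 + 8 = -2352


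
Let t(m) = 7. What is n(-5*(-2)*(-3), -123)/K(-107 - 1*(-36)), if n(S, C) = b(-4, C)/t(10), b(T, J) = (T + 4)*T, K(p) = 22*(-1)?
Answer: 0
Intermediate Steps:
K(p) = -22
b(T, J) = T*(4 + T) (b(T, J) = (4 + T)*T = T*(4 + T))
n(S, C) = 0 (n(S, C) = -4*(4 - 4)/7 = -4*0*(1/7) = 0*(1/7) = 0)
n(-5*(-2)*(-3), -123)/K(-107 - 1*(-36)) = 0/(-22) = 0*(-1/22) = 0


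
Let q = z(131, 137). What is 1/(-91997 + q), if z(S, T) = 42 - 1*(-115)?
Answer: -1/91840 ≈ -1.0888e-5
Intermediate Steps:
z(S, T) = 157 (z(S, T) = 42 + 115 = 157)
q = 157
1/(-91997 + q) = 1/(-91997 + 157) = 1/(-91840) = -1/91840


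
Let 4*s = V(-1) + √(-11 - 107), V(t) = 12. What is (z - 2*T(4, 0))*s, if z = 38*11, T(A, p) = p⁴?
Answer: 1254 + 209*I*√118/2 ≈ 1254.0 + 1135.2*I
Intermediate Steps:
z = 418
s = 3 + I*√118/4 (s = (12 + √(-11 - 107))/4 = (12 + √(-118))/4 = (12 + I*√118)/4 = 3 + I*√118/4 ≈ 3.0 + 2.7157*I)
(z - 2*T(4, 0))*s = (418 - 2*0⁴)*(3 + I*√118/4) = (418 - 2*0)*(3 + I*√118/4) = (418 + 0)*(3 + I*√118/4) = 418*(3 + I*√118/4) = 1254 + 209*I*√118/2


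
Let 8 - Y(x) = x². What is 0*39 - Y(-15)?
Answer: 217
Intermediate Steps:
Y(x) = 8 - x²
0*39 - Y(-15) = 0*39 - (8 - 1*(-15)²) = 0 - (8 - 1*225) = 0 - (8 - 225) = 0 - 1*(-217) = 0 + 217 = 217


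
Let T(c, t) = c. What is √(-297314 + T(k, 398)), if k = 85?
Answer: I*√297229 ≈ 545.19*I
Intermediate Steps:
√(-297314 + T(k, 398)) = √(-297314 + 85) = √(-297229) = I*√297229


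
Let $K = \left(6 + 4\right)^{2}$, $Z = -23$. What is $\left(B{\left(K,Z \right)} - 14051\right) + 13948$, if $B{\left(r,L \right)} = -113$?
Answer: $-216$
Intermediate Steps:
$K = 100$ ($K = 10^{2} = 100$)
$\left(B{\left(K,Z \right)} - 14051\right) + 13948 = \left(-113 - 14051\right) + 13948 = -14164 + 13948 = -216$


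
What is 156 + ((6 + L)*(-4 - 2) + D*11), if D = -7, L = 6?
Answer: 7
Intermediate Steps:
156 + ((6 + L)*(-4 - 2) + D*11) = 156 + ((6 + 6)*(-4 - 2) - 7*11) = 156 + (12*(-6) - 77) = 156 + (-72 - 77) = 156 - 149 = 7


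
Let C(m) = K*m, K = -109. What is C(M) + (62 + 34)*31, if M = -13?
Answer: 4393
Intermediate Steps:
C(m) = -109*m
C(M) + (62 + 34)*31 = -109*(-13) + (62 + 34)*31 = 1417 + 96*31 = 1417 + 2976 = 4393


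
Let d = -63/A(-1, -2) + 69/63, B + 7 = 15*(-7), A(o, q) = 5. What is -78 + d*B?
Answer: 18158/15 ≈ 1210.5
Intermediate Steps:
B = -112 (B = -7 + 15*(-7) = -7 - 105 = -112)
d = -1208/105 (d = -63/5 + 69/63 = -63*1/5 + 69*(1/63) = -63/5 + 23/21 = -1208/105 ≈ -11.505)
-78 + d*B = -78 - 1208/105*(-112) = -78 + 19328/15 = 18158/15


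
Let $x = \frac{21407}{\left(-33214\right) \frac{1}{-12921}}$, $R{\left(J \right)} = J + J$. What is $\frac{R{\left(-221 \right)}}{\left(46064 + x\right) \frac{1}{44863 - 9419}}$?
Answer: $- \frac{520338761072}{1806569543} \approx -288.03$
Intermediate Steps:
$R{\left(J \right)} = 2 J$
$x = \frac{276599847}{33214}$ ($x = \frac{21407}{\left(-33214\right) \left(- \frac{1}{12921}\right)} = \frac{21407}{\frac{33214}{12921}} = 21407 \cdot \frac{12921}{33214} = \frac{276599847}{33214} \approx 8327.8$)
$\frac{R{\left(-221 \right)}}{\left(46064 + x\right) \frac{1}{44863 - 9419}} = \frac{2 \left(-221\right)}{\left(46064 + \frac{276599847}{33214}\right) \frac{1}{44863 - 9419}} = - \frac{442}{\frac{1806569543}{33214} \cdot \frac{1}{35444}} = - \frac{442}{\frac{1806569543}{1177237016}} = \left(-442\right) \frac{1177237016}{1806569543} = - \frac{520338761072}{1806569543}$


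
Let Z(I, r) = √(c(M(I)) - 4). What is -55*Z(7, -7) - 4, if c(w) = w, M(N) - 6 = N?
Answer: -169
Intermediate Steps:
M(N) = 6 + N
Z(I, r) = √(2 + I) (Z(I, r) = √((6 + I) - 4) = √(2 + I))
-55*Z(7, -7) - 4 = -55*√(2 + 7) - 4 = -55*√9 - 4 = -55*3 - 4 = -165 - 4 = -169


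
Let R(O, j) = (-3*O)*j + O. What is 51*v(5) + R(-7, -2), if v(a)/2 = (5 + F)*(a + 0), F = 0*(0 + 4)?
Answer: 2501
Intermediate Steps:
F = 0 (F = 0*4 = 0)
v(a) = 10*a (v(a) = 2*((5 + 0)*(a + 0)) = 2*(5*a) = 10*a)
R(O, j) = O - 3*O*j (R(O, j) = -3*O*j + O = O - 3*O*j)
51*v(5) + R(-7, -2) = 51*(10*5) - 7*(1 - 3*(-2)) = 51*50 - 7*(1 + 6) = 2550 - 7*7 = 2550 - 49 = 2501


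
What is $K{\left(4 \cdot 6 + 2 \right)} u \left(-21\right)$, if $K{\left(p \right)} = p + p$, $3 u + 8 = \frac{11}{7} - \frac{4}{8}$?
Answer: $2522$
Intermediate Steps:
$u = - \frac{97}{42}$ ($u = - \frac{8}{3} + \frac{\frac{11}{7} - \frac{4}{8}}{3} = - \frac{8}{3} + \frac{11 \cdot \frac{1}{7} - \frac{1}{2}}{3} = - \frac{8}{3} + \frac{\frac{11}{7} - \frac{1}{2}}{3} = - \frac{8}{3} + \frac{1}{3} \cdot \frac{15}{14} = - \frac{8}{3} + \frac{5}{14} = - \frac{97}{42} \approx -2.3095$)
$K{\left(p \right)} = 2 p$
$K{\left(4 \cdot 6 + 2 \right)} u \left(-21\right) = 2 \left(4 \cdot 6 + 2\right) \left(- \frac{97}{42}\right) \left(-21\right) = 2 \left(24 + 2\right) \left(- \frac{97}{42}\right) \left(-21\right) = 2 \cdot 26 \left(- \frac{97}{42}\right) \left(-21\right) = 52 \left(- \frac{97}{42}\right) \left(-21\right) = \left(- \frac{2522}{21}\right) \left(-21\right) = 2522$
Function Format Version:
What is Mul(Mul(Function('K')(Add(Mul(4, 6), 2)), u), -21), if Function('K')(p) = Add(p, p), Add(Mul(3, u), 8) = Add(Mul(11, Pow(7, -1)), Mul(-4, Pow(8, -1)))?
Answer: 2522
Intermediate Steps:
u = Rational(-97, 42) (u = Add(Rational(-8, 3), Mul(Rational(1, 3), Add(Mul(11, Pow(7, -1)), Mul(-4, Pow(8, -1))))) = Add(Rational(-8, 3), Mul(Rational(1, 3), Add(Mul(11, Rational(1, 7)), Mul(-4, Rational(1, 8))))) = Add(Rational(-8, 3), Mul(Rational(1, 3), Add(Rational(11, 7), Rational(-1, 2)))) = Add(Rational(-8, 3), Mul(Rational(1, 3), Rational(15, 14))) = Add(Rational(-8, 3), Rational(5, 14)) = Rational(-97, 42) ≈ -2.3095)
Function('K')(p) = Mul(2, p)
Mul(Mul(Function('K')(Add(Mul(4, 6), 2)), u), -21) = Mul(Mul(Mul(2, Add(Mul(4, 6), 2)), Rational(-97, 42)), -21) = Mul(Mul(Mul(2, Add(24, 2)), Rational(-97, 42)), -21) = Mul(Mul(Mul(2, 26), Rational(-97, 42)), -21) = Mul(Mul(52, Rational(-97, 42)), -21) = Mul(Rational(-2522, 21), -21) = 2522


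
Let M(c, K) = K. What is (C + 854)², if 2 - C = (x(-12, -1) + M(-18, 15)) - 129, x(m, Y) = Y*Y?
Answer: 938961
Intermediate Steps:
x(m, Y) = Y²
C = 115 (C = 2 - (((-1)² + 15) - 129) = 2 - ((1 + 15) - 129) = 2 - (16 - 129) = 2 - 1*(-113) = 2 + 113 = 115)
(C + 854)² = (115 + 854)² = 969² = 938961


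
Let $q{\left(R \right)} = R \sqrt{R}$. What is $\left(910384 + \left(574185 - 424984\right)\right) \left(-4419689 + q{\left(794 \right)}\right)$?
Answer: $-4683036169065 + 841310490 \sqrt{794} \approx -4.6593 \cdot 10^{12}$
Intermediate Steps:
$q{\left(R \right)} = R^{\frac{3}{2}}$
$\left(910384 + \left(574185 - 424984\right)\right) \left(-4419689 + q{\left(794 \right)}\right) = \left(910384 + \left(574185 - 424984\right)\right) \left(-4419689 + 794^{\frac{3}{2}}\right) = \left(910384 + \left(574185 - 424984\right)\right) \left(-4419689 + 794 \sqrt{794}\right) = \left(910384 + 149201\right) \left(-4419689 + 794 \sqrt{794}\right) = 1059585 \left(-4419689 + 794 \sqrt{794}\right) = -4683036169065 + 841310490 \sqrt{794}$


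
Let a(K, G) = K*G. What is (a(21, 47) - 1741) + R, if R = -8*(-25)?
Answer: -554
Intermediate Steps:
R = 200
a(K, G) = G*K
(a(21, 47) - 1741) + R = (47*21 - 1741) + 200 = (987 - 1741) + 200 = -754 + 200 = -554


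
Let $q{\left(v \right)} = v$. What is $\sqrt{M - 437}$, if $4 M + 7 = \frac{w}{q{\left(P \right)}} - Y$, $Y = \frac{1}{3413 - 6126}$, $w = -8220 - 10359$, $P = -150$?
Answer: $\frac{3 i \sqrt{133397661974}}{54260} \approx 20.194 i$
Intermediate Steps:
$w = -18579$ ($w = -8220 - 10359 = -18579$)
$Y = - \frac{1}{2713}$ ($Y = \frac{1}{-2713} = - \frac{1}{2713} \approx -0.0003686$)
$M = \frac{15852109}{542600}$ ($M = - \frac{7}{4} + \frac{- \frac{18579}{-150} - - \frac{1}{2713}}{4} = - \frac{7}{4} + \frac{\left(-18579\right) \left(- \frac{1}{150}\right) + \frac{1}{2713}}{4} = - \frac{7}{4} + \frac{\frac{6193}{50} + \frac{1}{2713}}{4} = - \frac{7}{4} + \frac{1}{4} \cdot \frac{16801659}{135650} = - \frac{7}{4} + \frac{16801659}{542600} = \frac{15852109}{542600} \approx 29.215$)
$\sqrt{M - 437} = \sqrt{\frac{15852109}{542600} - 437} = \sqrt{- \frac{221264091}{542600}} = \frac{3 i \sqrt{133397661974}}{54260}$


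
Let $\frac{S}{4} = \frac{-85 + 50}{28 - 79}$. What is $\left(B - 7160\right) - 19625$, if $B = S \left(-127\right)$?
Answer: $- \frac{1383815}{51} \approx -27134.0$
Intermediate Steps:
$S = \frac{140}{51}$ ($S = 4 \frac{-85 + 50}{28 - 79} = 4 \left(- \frac{35}{-51}\right) = 4 \left(\left(-35\right) \left(- \frac{1}{51}\right)\right) = 4 \cdot \frac{35}{51} = \frac{140}{51} \approx 2.7451$)
$B = - \frac{17780}{51}$ ($B = \frac{140}{51} \left(-127\right) = - \frac{17780}{51} \approx -348.63$)
$\left(B - 7160\right) - 19625 = \left(- \frac{17780}{51} - 7160\right) - 19625 = - \frac{382940}{51} - 19625 = - \frac{1383815}{51}$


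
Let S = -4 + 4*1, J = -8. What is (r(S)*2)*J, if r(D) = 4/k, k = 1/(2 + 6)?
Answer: -512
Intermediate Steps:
k = ⅛ (k = 1/8 = ⅛ ≈ 0.12500)
S = 0 (S = -4 + 4 = 0)
r(D) = 32 (r(D) = 4/(⅛) = 4*8 = 32)
(r(S)*2)*J = (32*2)*(-8) = 64*(-8) = -512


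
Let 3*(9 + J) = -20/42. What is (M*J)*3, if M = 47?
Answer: -27119/21 ≈ -1291.4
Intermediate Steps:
J = -577/63 (J = -9 + (-20/42)/3 = -9 + (-20*1/42)/3 = -9 + (1/3)*(-10/21) = -9 - 10/63 = -577/63 ≈ -9.1587)
(M*J)*3 = (47*(-577/63))*3 = -27119/63*3 = -27119/21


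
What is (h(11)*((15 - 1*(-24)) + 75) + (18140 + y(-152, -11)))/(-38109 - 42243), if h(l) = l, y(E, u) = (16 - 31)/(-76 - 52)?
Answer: -2482447/10285056 ≈ -0.24136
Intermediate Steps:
y(E, u) = 15/128 (y(E, u) = -15/(-128) = -15*(-1/128) = 15/128)
(h(11)*((15 - 1*(-24)) + 75) + (18140 + y(-152, -11)))/(-38109 - 42243) = (11*((15 - 1*(-24)) + 75) + (18140 + 15/128))/(-38109 - 42243) = (11*((15 + 24) + 75) + 2321935/128)/(-80352) = (11*(39 + 75) + 2321935/128)*(-1/80352) = (11*114 + 2321935/128)*(-1/80352) = (1254 + 2321935/128)*(-1/80352) = (2482447/128)*(-1/80352) = -2482447/10285056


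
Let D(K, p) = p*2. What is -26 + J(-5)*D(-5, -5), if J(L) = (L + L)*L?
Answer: -526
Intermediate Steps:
J(L) = 2*L² (J(L) = (2*L)*L = 2*L²)
D(K, p) = 2*p
-26 + J(-5)*D(-5, -5) = -26 + (2*(-5)²)*(2*(-5)) = -26 + (2*25)*(-10) = -26 + 50*(-10) = -26 - 500 = -526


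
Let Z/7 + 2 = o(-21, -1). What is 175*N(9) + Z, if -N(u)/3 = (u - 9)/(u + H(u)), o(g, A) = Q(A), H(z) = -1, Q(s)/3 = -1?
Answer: -35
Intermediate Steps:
Q(s) = -3 (Q(s) = 3*(-1) = -3)
o(g, A) = -3
Z = -35 (Z = -14 + 7*(-3) = -14 - 21 = -35)
N(u) = -3*(-9 + u)/(-1 + u) (N(u) = -3*(u - 9)/(u - 1) = -3*(-9 + u)/(-1 + u))
175*N(9) + Z = 175*(3*(9 - 1*9)/(-1 + 9)) - 35 = 175*(3*(9 - 9)/8) - 35 = 175*(3*(1/8)*0) - 35 = 175*0 - 35 = 0 - 35 = -35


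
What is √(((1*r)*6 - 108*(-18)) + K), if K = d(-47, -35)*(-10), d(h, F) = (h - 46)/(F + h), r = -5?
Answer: √3198369/41 ≈ 43.619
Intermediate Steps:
d(h, F) = (-46 + h)/(F + h)
K = -465/41 (K = ((-46 - 47)/(-35 - 47))*(-10) = (-93/(-82))*(-10) = -1/82*(-93)*(-10) = (93/82)*(-10) = -465/41 ≈ -11.341)
√(((1*r)*6 - 108*(-18)) + K) = √(((1*(-5))*6 - 108*(-18)) - 465/41) = √((-5*6 + 1944) - 465/41) = √((-30 + 1944) - 465/41) = √(1914 - 465/41) = √(78009/41) = √3198369/41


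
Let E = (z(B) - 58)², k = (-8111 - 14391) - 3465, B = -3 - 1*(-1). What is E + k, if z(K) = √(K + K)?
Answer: -22607 - 232*I ≈ -22607.0 - 232.0*I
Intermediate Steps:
B = -2 (B = -3 + 1 = -2)
k = -25967 (k = -22502 - 3465 = -25967)
z(K) = √2*√K (z(K) = √(2*K) = √2*√K)
E = (-58 + 2*I)² (E = (√2*√(-2) - 58)² = (√2*(I*√2) - 58)² = (2*I - 58)² = (-58 + 2*I)² ≈ 3360.0 - 232.0*I)
E + k = (3360 - 232*I) - 25967 = -22607 - 232*I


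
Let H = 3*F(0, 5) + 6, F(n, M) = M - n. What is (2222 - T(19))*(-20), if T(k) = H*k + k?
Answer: -36080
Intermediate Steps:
H = 21 (H = 3*(5 - 1*0) + 6 = 3*(5 + 0) + 6 = 3*5 + 6 = 15 + 6 = 21)
T(k) = 22*k (T(k) = 21*k + k = 22*k)
(2222 - T(19))*(-20) = (2222 - 22*19)*(-20) = (2222 - 1*418)*(-20) = (2222 - 418)*(-20) = 1804*(-20) = -36080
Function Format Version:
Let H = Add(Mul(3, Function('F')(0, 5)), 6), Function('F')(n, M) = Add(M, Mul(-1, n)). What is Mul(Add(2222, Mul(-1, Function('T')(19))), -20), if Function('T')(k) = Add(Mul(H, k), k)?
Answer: -36080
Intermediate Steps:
H = 21 (H = Add(Mul(3, Add(5, Mul(-1, 0))), 6) = Add(Mul(3, Add(5, 0)), 6) = Add(Mul(3, 5), 6) = Add(15, 6) = 21)
Function('T')(k) = Mul(22, k) (Function('T')(k) = Add(Mul(21, k), k) = Mul(22, k))
Mul(Add(2222, Mul(-1, Function('T')(19))), -20) = Mul(Add(2222, Mul(-1, Mul(22, 19))), -20) = Mul(Add(2222, Mul(-1, 418)), -20) = Mul(Add(2222, -418), -20) = Mul(1804, -20) = -36080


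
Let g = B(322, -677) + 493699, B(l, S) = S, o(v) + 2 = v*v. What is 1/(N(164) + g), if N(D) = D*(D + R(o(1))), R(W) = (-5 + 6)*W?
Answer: 1/519754 ≈ 1.9240e-6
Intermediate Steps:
o(v) = -2 + v² (o(v) = -2 + v*v = -2 + v²)
R(W) = W (R(W) = 1*W = W)
N(D) = D*(-1 + D) (N(D) = D*(D + (-2 + 1²)) = D*(D + (-2 + 1)) = D*(D - 1) = D*(-1 + D))
g = 493022 (g = -677 + 493699 = 493022)
1/(N(164) + g) = 1/(164*(-1 + 164) + 493022) = 1/(164*163 + 493022) = 1/(26732 + 493022) = 1/519754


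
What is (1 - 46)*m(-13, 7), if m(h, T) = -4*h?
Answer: -2340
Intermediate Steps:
(1 - 46)*m(-13, 7) = (1 - 46)*(-4*(-13)) = -45*52 = -2340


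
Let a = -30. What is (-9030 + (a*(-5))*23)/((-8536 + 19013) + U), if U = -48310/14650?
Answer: -454150/852443 ≈ -0.53276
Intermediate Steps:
U = -4831/1465 (U = -48310*1/14650 = -4831/1465 ≈ -3.2976)
(-9030 + (a*(-5))*23)/((-8536 + 19013) + U) = (-9030 - 30*(-5)*23)/((-8536 + 19013) - 4831/1465) = (-9030 + 150*23)/(10477 - 4831/1465) = (-9030 + 3450)/(15343974/1465) = -5580*1465/15343974 = -454150/852443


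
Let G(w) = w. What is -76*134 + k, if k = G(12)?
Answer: -10172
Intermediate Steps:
k = 12
-76*134 + k = -76*134 + 12 = -10184 + 12 = -10172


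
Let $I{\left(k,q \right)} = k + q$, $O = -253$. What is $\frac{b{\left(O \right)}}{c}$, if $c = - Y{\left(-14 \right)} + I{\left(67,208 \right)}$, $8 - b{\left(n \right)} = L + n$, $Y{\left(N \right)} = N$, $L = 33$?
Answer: $\frac{228}{289} \approx 0.78893$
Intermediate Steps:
$b{\left(n \right)} = -25 - n$ ($b{\left(n \right)} = 8 - \left(33 + n\right) = -25 - n$)
$c = 289$ ($c = \left(-1\right) \left(-14\right) + \left(67 + 208\right) = 14 + 275 = 289$)
$\frac{b{\left(O \right)}}{c} = \frac{-25 - -253}{289} = \left(-25 + 253\right) \frac{1}{289} = 228 \cdot \frac{1}{289} = \frac{228}{289}$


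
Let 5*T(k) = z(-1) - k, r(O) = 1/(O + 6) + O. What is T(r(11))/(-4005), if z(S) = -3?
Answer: 239/340425 ≈ 0.00070206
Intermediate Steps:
r(O) = O + 1/(6 + O) (r(O) = 1/(6 + O) + O = O + 1/(6 + O))
T(k) = -3/5 - k/5 (T(k) = (-3 - k)/5 = -3/5 - k/5)
T(r(11))/(-4005) = (-3/5 - (1 + 11**2 + 6*11)/(5*(6 + 11)))/(-4005) = (-3/5 - (1 + 121 + 66)/(5*17))*(-1/4005) = (-3/5 - 188/85)*(-1/4005) = -239/85*(-1/4005) = 239/340425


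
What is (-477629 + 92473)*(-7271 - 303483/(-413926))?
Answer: 579535078619614/206963 ≈ 2.8002e+9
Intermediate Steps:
(-477629 + 92473)*(-7271 - 303483/(-413926)) = -385156*(-7271 - 303483*(-1/413926)) = -385156*(-7271 + 303483/413926) = -385156*(-3009352463/413926) = 579535078619614/206963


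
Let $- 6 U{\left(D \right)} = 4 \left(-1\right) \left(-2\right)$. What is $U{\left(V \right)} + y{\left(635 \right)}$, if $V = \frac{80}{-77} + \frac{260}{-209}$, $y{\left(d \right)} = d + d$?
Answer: $\frac{3806}{3} \approx 1268.7$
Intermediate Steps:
$y{\left(d \right)} = 2 d$
$V = - \frac{3340}{1463}$ ($V = 80 \left(- \frac{1}{77}\right) + 260 \left(- \frac{1}{209}\right) = - \frac{80}{77} - \frac{260}{209} = - \frac{3340}{1463} \approx -2.283$)
$U{\left(D \right)} = - \frac{4}{3}$ ($U{\left(D \right)} = - \frac{4 \left(-1\right) \left(-2\right)}{6} = - \frac{\left(-4\right) \left(-2\right)}{6} = \left(- \frac{1}{6}\right) 8 = - \frac{4}{3}$)
$U{\left(V \right)} + y{\left(635 \right)} = - \frac{4}{3} + 2 \cdot 635 = - \frac{4}{3} + 1270 = \frac{3806}{3}$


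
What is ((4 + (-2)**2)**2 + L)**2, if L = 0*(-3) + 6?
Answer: 4900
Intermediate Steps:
L = 6 (L = 0 + 6 = 6)
((4 + (-2)**2)**2 + L)**2 = ((4 + (-2)**2)**2 + 6)**2 = ((4 + 4)**2 + 6)**2 = (8**2 + 6)**2 = (64 + 6)**2 = 70**2 = 4900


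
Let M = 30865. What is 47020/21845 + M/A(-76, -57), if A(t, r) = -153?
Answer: -7847669/39321 ≈ -199.58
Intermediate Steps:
47020/21845 + M/A(-76, -57) = 47020/21845 + 30865/(-153) = 47020*(1/21845) + 30865*(-1/153) = 9404/4369 - 30865/153 = -7847669/39321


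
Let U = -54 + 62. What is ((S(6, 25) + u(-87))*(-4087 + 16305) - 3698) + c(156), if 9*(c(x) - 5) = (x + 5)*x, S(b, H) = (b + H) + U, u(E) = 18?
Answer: 2086571/3 ≈ 6.9552e+5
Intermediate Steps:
U = 8
S(b, H) = 8 + H + b (S(b, H) = (b + H) + 8 = (H + b) + 8 = 8 + H + b)
c(x) = 5 + x*(5 + x)/9 (c(x) = 5 + ((x + 5)*x)/9 = 5 + ((5 + x)*x)/9 = 5 + (x*(5 + x))/9 = 5 + x*(5 + x)/9)
((S(6, 25) + u(-87))*(-4087 + 16305) - 3698) + c(156) = (((8 + 25 + 6) + 18)*(-4087 + 16305) - 3698) + (5 + (1/9)*156**2 + (5/9)*156) = ((39 + 18)*12218 - 3698) + (5 + (1/9)*24336 + 260/3) = (57*12218 - 3698) + (5 + 2704 + 260/3) = (696426 - 3698) + 8387/3 = 692728 + 8387/3 = 2086571/3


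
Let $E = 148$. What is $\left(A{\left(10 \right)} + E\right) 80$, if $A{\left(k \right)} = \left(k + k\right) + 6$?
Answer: $13920$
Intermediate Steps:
$A{\left(k \right)} = 6 + 2 k$ ($A{\left(k \right)} = 2 k + 6 = 6 + 2 k$)
$\left(A{\left(10 \right)} + E\right) 80 = \left(\left(6 + 2 \cdot 10\right) + 148\right) 80 = \left(\left(6 + 20\right) + 148\right) 80 = \left(26 + 148\right) 80 = 174 \cdot 80 = 13920$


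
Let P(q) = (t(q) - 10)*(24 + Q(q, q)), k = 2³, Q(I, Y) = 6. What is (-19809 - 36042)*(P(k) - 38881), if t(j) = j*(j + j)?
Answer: 1973830191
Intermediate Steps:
t(j) = 2*j² (t(j) = j*(2*j) = 2*j²)
k = 8
P(q) = -300 + 60*q² (P(q) = (2*q² - 10)*(24 + 6) = (-10 + 2*q²)*30 = -300 + 60*q²)
(-19809 - 36042)*(P(k) - 38881) = (-19809 - 36042)*((-300 + 60*8²) - 38881) = -55851*((-300 + 60*64) - 38881) = -55851*((-300 + 3840) - 38881) = -55851*(3540 - 38881) = -55851*(-35341) = 1973830191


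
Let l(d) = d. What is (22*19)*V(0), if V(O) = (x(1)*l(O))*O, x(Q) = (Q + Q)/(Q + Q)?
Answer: 0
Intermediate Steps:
x(Q) = 1 (x(Q) = (2*Q)/((2*Q)) = (2*Q)*(1/(2*Q)) = 1)
V(O) = O**2 (V(O) = (1*O)*O = O*O = O**2)
(22*19)*V(0) = (22*19)*0**2 = 418*0 = 0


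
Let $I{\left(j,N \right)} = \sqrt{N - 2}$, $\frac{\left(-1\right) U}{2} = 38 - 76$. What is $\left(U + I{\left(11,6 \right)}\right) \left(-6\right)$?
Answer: $-468$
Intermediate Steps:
$U = 76$ ($U = - 2 \left(38 - 76\right) = \left(-2\right) \left(-38\right) = 76$)
$I{\left(j,N \right)} = \sqrt{-2 + N}$
$\left(U + I{\left(11,6 \right)}\right) \left(-6\right) = \left(76 + \sqrt{-2 + 6}\right) \left(-6\right) = \left(76 + \sqrt{4}\right) \left(-6\right) = \left(76 + 2\right) \left(-6\right) = 78 \left(-6\right) = -468$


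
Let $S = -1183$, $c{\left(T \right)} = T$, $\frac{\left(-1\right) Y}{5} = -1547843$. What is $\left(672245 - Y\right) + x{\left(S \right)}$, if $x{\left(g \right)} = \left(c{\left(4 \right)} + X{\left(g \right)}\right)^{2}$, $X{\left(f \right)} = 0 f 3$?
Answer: $-7066954$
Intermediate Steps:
$Y = 7739215$ ($Y = \left(-5\right) \left(-1547843\right) = 7739215$)
$X{\left(f \right)} = 0$ ($X{\left(f \right)} = 0 \cdot 3 = 0$)
$x{\left(g \right)} = 16$ ($x{\left(g \right)} = \left(4 + 0\right)^{2} = 4^{2} = 16$)
$\left(672245 - Y\right) + x{\left(S \right)} = \left(672245 - 7739215\right) + 16 = -7066970 + 16 = -7066954$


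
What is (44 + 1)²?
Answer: 2025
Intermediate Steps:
(44 + 1)² = 45² = 2025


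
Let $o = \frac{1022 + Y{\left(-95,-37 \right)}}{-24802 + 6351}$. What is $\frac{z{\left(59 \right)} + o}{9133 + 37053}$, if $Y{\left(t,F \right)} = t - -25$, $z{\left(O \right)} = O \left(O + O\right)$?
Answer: $\frac{64227455}{426088943} \approx 0.15074$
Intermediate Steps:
$z{\left(O \right)} = 2 O^{2}$ ($z{\left(O \right)} = O 2 O = 2 O^{2}$)
$Y{\left(t,F \right)} = 25 + t$ ($Y{\left(t,F \right)} = t + 25 = 25 + t$)
$o = - \frac{952}{18451}$ ($o = \frac{1022 + \left(25 - 95\right)}{-24802 + 6351} = \frac{1022 - 70}{-18451} = 952 \left(- \frac{1}{18451}\right) = - \frac{952}{18451} \approx -0.051596$)
$\frac{z{\left(59 \right)} + o}{9133 + 37053} = \frac{2 \cdot 59^{2} - \frac{952}{18451}}{9133 + 37053} = \frac{2 \cdot 3481 - \frac{952}{18451}}{46186} = \left(6962 - \frac{952}{18451}\right) \frac{1}{46186} = \frac{128454910}{18451} \cdot \frac{1}{46186} = \frac{64227455}{426088943}$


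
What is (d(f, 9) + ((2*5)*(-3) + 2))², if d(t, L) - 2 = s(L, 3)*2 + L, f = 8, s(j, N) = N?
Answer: 121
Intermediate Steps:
d(t, L) = 8 + L (d(t, L) = 2 + (3*2 + L) = 2 + (6 + L) = 8 + L)
(d(f, 9) + ((2*5)*(-3) + 2))² = ((8 + 9) + ((2*5)*(-3) + 2))² = (17 + (10*(-3) + 2))² = (17 + (-30 + 2))² = (17 - 28)² = (-11)² = 121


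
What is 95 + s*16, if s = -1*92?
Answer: -1377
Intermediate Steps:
s = -92
95 + s*16 = 95 - 92*16 = 95 - 1472 = -1377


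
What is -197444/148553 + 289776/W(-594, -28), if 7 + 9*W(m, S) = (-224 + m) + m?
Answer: -129234673396/70265569 ≈ -1839.2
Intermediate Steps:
W(m, S) = -77/3 + 2*m/9 (W(m, S) = -7/9 + ((-224 + m) + m)/9 = -7/9 + (-224 + 2*m)/9 = -7/9 + (-224/9 + 2*m/9) = -77/3 + 2*m/9)
-197444/148553 + 289776/W(-594, -28) = -197444/148553 + 289776/(-77/3 + (2/9)*(-594)) = -197444*1/148553 + 289776/(-77/3 - 132) = -197444/148553 + 289776/(-473/3) = -197444/148553 + 289776*(-3/473) = -197444/148553 - 869328/473 = -129234673396/70265569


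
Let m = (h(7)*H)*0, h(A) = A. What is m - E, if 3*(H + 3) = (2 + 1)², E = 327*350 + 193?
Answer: -114643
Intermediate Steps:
E = 114643 (E = 114450 + 193 = 114643)
H = 0 (H = -3 + (2 + 1)²/3 = -3 + (⅓)*3² = -3 + (⅓)*9 = -3 + 3 = 0)
m = 0 (m = (7*0)*0 = 0*0 = 0)
m - E = 0 - 1*114643 = 0 - 114643 = -114643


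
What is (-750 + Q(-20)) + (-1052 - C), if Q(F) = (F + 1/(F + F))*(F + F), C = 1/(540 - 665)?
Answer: -125124/125 ≈ -1001.0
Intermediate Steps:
C = -1/125 (C = 1/(-125) = -1/125 ≈ -0.0080000)
Q(F) = 2*F*(F + 1/(2*F)) (Q(F) = (F + 1/(2*F))*(2*F) = 2*F*(F + 1/(2*F)))
(-750 + Q(-20)) + (-1052 - C) = (-750 + (1 + 2*(-20)**2)) + (-1052 - 1*(-1/125)) = (-750 + (1 + 2*400)) + (-1052 + 1/125) = (-750 + (1 + 800)) - 131499/125 = (-750 + 801) - 131499/125 = 51 - 131499/125 = -125124/125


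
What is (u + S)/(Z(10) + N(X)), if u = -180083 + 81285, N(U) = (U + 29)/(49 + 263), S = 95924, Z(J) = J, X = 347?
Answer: -112086/437 ≈ -256.49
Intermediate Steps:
N(U) = 29/312 + U/312 (N(U) = (29 + U)/312 = (29 + U)*(1/312) = 29/312 + U/312)
u = -98798
(u + S)/(Z(10) + N(X)) = (-98798 + 95924)/(10 + (29/312 + (1/312)*347)) = -2874/(10 + (29/312 + 347/312)) = -2874/(10 + 47/39) = -2874/437/39 = -2874*39/437 = -112086/437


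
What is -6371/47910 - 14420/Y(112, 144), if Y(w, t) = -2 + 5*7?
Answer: -76785827/175670 ≈ -437.10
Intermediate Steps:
Y(w, t) = 33 (Y(w, t) = -2 + 35 = 33)
-6371/47910 - 14420/Y(112, 144) = -6371/47910 - 14420/33 = -76785827/175670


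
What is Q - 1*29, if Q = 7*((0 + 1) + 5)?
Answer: 13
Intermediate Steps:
Q = 42 (Q = 7*(1 + 5) = 7*6 = 42)
Q - 1*29 = 42 - 1*29 = 42 - 29 = 13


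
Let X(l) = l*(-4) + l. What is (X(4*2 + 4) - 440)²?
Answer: 226576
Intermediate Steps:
X(l) = -3*l (X(l) = -4*l + l = -3*l)
(X(4*2 + 4) - 440)² = (-3*(4*2 + 4) - 440)² = (-3*(8 + 4) - 440)² = (-3*12 - 440)² = (-36 - 440)² = (-476)² = 226576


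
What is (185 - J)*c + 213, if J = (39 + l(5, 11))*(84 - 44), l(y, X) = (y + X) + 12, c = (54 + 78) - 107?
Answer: -62162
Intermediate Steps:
c = 25 (c = 132 - 107 = 25)
l(y, X) = 12 + X + y (l(y, X) = (X + y) + 12 = 12 + X + y)
J = 2680 (J = (39 + (12 + 11 + 5))*(84 - 44) = (39 + 28)*40 = 67*40 = 2680)
(185 - J)*c + 213 = (185 - 1*2680)*25 + 213 = (185 - 2680)*25 + 213 = -2495*25 + 213 = -62375 + 213 = -62162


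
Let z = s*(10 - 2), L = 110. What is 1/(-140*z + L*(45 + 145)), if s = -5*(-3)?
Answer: 1/4100 ≈ 0.00024390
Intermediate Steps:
s = 15
z = 120 (z = 15*(10 - 2) = 15*8 = 120)
1/(-140*z + L*(45 + 145)) = 1/(-140*120 + 110*(45 + 145)) = 1/(-16800 + 110*190) = 1/(-16800 + 20900) = 1/4100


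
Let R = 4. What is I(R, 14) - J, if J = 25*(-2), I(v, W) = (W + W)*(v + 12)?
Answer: 498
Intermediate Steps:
I(v, W) = 2*W*(12 + v) (I(v, W) = (2*W)*(12 + v) = 2*W*(12 + v))
J = -50
I(R, 14) - J = 2*14*(12 + 4) - 1*(-50) = 2*14*16 + 50 = 448 + 50 = 498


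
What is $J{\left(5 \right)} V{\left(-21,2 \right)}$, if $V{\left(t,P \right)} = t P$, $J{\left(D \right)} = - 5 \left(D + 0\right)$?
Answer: $1050$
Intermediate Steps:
$J{\left(D \right)} = - 5 D$
$V{\left(t,P \right)} = P t$
$J{\left(5 \right)} V{\left(-21,2 \right)} = \left(-5\right) 5 \cdot 2 \left(-21\right) = \left(-25\right) \left(-42\right) = 1050$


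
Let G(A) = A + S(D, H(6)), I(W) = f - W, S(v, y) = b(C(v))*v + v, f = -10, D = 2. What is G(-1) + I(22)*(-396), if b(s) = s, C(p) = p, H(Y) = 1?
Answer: 12677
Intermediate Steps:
S(v, y) = v + v² (S(v, y) = v*v + v = v² + v = v + v²)
I(W) = -10 - W
G(A) = 6 + A (G(A) = A + 2*(1 + 2) = A + 2*3 = A + 6 = 6 + A)
G(-1) + I(22)*(-396) = (6 - 1) + (-10 - 1*22)*(-396) = 5 + (-10 - 22)*(-396) = 5 - 32*(-396) = 5 + 12672 = 12677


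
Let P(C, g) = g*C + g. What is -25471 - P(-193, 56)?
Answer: -14719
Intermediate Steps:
P(C, g) = g + C*g (P(C, g) = C*g + g = g + C*g)
-25471 - P(-193, 56) = -25471 - 56*(1 - 193) = -25471 - 56*(-192) = -25471 - 1*(-10752) = -25471 + 10752 = -14719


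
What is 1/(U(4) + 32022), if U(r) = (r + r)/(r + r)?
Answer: 1/32023 ≈ 3.1228e-5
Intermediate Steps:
U(r) = 1 (U(r) = (2*r)/((2*r)) = (2*r)*(1/(2*r)) = 1)
1/(U(4) + 32022) = 1/(1 + 32022) = 1/32023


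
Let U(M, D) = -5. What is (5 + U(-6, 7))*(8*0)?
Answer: 0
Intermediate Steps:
(5 + U(-6, 7))*(8*0) = (5 - 5)*(8*0) = 0*0 = 0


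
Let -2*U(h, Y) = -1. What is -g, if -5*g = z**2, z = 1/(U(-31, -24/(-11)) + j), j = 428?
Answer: 4/3672245 ≈ 1.0893e-6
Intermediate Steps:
U(h, Y) = 1/2 (U(h, Y) = -1/2*(-1) = 1/2)
z = 2/857 (z = 1/(1/2 + 428) = 1/(857/2) = 2/857 ≈ 0.0023337)
g = -4/3672245 (g = -(2/857)**2/5 = -1/5*4/734449 = -4/3672245 ≈ -1.0893e-6)
-g = -1*(-4/3672245) = 4/3672245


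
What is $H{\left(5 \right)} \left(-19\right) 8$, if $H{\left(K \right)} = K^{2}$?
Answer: $-3800$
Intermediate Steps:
$H{\left(5 \right)} \left(-19\right) 8 = 5^{2} \left(-19\right) 8 = 25 \left(-19\right) 8 = \left(-475\right) 8 = -3800$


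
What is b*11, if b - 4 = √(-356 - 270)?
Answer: 44 + 11*I*√626 ≈ 44.0 + 275.22*I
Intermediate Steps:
b = 4 + I*√626 (b = 4 + √(-356 - 270) = 4 + √(-626) = 4 + I*√626 ≈ 4.0 + 25.02*I)
b*11 = (4 + I*√626)*11 = 44 + 11*I*√626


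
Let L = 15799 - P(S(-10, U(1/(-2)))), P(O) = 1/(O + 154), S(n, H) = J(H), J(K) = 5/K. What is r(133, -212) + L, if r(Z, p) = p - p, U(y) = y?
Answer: 2275055/144 ≈ 15799.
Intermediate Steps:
r(Z, p) = 0
S(n, H) = 5/H
P(O) = 1/(154 + O)
L = 2275055/144 (L = 15799 - 1/(154 + 5/(1/(-2))) = 15799 - 1/(154 + 5/(-½)) = 15799 - 1/(154 + 5*(-2)) = 15799 - 1/(154 - 10) = 15799 - 1/144 = 2275055/144 ≈ 15799.)
r(133, -212) + L = 0 + 2275055/144 = 2275055/144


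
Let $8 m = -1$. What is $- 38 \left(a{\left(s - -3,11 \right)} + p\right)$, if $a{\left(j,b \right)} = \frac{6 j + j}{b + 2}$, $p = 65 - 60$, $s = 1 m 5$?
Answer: $- \frac{12407}{52} \approx -238.6$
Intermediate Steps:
$m = - \frac{1}{8}$ ($m = \frac{1}{8} \left(-1\right) = - \frac{1}{8} \approx -0.125$)
$s = - \frac{5}{8}$ ($s = 1 \left(- \frac{1}{8}\right) 5 = \left(- \frac{1}{8}\right) 5 = - \frac{5}{8} \approx -0.625$)
$p = 5$
$a{\left(j,b \right)} = \frac{7 j}{2 + b}$
$- 38 \left(a{\left(s - -3,11 \right)} + p\right) = - 38 \left(\frac{7 \left(- \frac{5}{8} - -3\right)}{2 + 11} + 5\right) = - 38 \left(\frac{7 \left(- \frac{5}{8} + 3\right)}{13} + 5\right) = - 38 \left(7 \cdot \frac{19}{8} \cdot \frac{1}{13} + 5\right) = - 38 \left(\frac{133}{104} + 5\right) = \left(-38\right) \frac{653}{104} = - \frac{12407}{52}$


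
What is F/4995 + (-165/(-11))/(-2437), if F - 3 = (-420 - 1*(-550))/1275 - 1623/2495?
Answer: -8773643593/1548929844675 ≈ -0.0056643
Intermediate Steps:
F = 311936/127245 (F = 3 + ((-420 - 1*(-550))/1275 - 1623/2495) = 3 + ((-420 + 550)*(1/1275) - 1623*1/2495) = 3 + (130*(1/1275) - 1623/2495) = 3 + (26/255 - 1623/2495) = 3 - 69799/127245 = 311936/127245 ≈ 2.4515)
F/4995 + (-165/(-11))/(-2437) = (311936/127245)/4995 + (-165/(-11))/(-2437) = (311936/127245)*(1/4995) - 1/11*(-165)*(-1/2437) = 311936/635588775 + 15*(-1/2437) = 311936/635588775 - 15/2437 = -8773643593/1548929844675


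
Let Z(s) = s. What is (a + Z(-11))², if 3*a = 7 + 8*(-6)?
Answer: 5476/9 ≈ 608.44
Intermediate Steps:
a = -41/3 (a = (7 + 8*(-6))/3 = (7 - 48)/3 = (⅓)*(-41) = -41/3 ≈ -13.667)
(a + Z(-11))² = (-41/3 - 11)² = (-74/3)² = 5476/9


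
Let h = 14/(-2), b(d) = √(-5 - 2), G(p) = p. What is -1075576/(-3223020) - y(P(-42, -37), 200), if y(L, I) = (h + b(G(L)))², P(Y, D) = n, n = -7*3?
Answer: -33572816/805755 + 14*I*√7 ≈ -41.666 + 37.041*I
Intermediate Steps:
b(d) = I*√7 (b(d) = √(-7) = I*√7)
n = -21
h = -7 (h = 14*(-½) = -7)
P(Y, D) = -21
y(L, I) = (-7 + I*√7)²
-1075576/(-3223020) - y(P(-42, -37), 200) = -1075576/(-3223020) - (7 - I*√7)² = -1075576*(-1/3223020) - (7 - I*√7)² = 268894/805755 - (7 - I*√7)²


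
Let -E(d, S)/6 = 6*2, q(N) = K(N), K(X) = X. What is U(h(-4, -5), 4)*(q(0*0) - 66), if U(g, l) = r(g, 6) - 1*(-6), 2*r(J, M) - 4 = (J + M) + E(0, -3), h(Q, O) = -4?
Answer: 1782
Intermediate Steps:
q(N) = N
E(d, S) = -72 (E(d, S) = -36*2 = -6*12 = -72)
r(J, M) = -34 + J/2 + M/2 (r(J, M) = 2 + ((J + M) - 72)/2 = 2 + (-72 + J + M)/2 = 2 + (-36 + J/2 + M/2) = -34 + J/2 + M/2)
U(g, l) = -25 + g/2 (U(g, l) = (-34 + g/2 + (½)*6) - 1*(-6) = (-34 + g/2 + 3) + 6 = (-31 + g/2) + 6 = -25 + g/2)
U(h(-4, -5), 4)*(q(0*0) - 66) = (-25 + (½)*(-4))*(0*0 - 66) = (-25 - 2)*(0 - 66) = -27*(-66) = 1782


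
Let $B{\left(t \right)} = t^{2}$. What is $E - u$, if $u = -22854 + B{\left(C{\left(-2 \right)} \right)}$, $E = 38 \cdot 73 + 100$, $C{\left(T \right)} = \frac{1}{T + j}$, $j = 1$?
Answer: $25727$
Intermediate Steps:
$C{\left(T \right)} = \frac{1}{1 + T}$ ($C{\left(T \right)} = \frac{1}{T + 1} = \frac{1}{1 + T}$)
$E = 2874$ ($E = 2774 + 100 = 2874$)
$u = -22853$ ($u = -22854 + \left(\frac{1}{1 - 2}\right)^{2} = -22854 + \left(\frac{1}{-1}\right)^{2} = -22854 + \left(-1\right)^{2} = -22854 + 1 = -22853$)
$E - u = 2874 - -22853 = 2874 + 22853 = 25727$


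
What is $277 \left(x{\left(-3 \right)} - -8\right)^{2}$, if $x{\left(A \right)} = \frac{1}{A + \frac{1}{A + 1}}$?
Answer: $\frac{807732}{49} \approx 16484.0$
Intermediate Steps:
$x{\left(A \right)} = \frac{1}{A + \frac{1}{1 + A}}$
$277 \left(x{\left(-3 \right)} - -8\right)^{2} = 277 \left(\frac{1 - 3}{1 - 3 + \left(-3\right)^{2}} - -8\right)^{2} = 277 \left(\frac{1}{1 - 3 + 9} \left(-2\right) + 8\right)^{2} = 277 \left(\frac{1}{7} \left(-2\right) + 8\right)^{2} = 277 \left(- \frac{2}{7} + 8\right)^{2} = 277 \left(\frac{54}{7}\right)^{2} = 277 \cdot \frac{2916}{49} = \frac{807732}{49}$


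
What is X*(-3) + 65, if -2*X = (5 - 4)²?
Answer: 133/2 ≈ 66.500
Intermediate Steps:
X = -½ (X = -(5 - 4)²/2 = -½*1² = -½*1 = -½ ≈ -0.50000)
X*(-3) + 65 = -½*(-3) + 65 = 3/2 + 65 = 133/2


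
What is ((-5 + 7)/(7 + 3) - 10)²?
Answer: 2401/25 ≈ 96.040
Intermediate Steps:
((-5 + 7)/(7 + 3) - 10)² = (2/10 - 10)² = (2*(⅒) - 10)² = (⅕ - 10)² = (-49/5)² = 2401/25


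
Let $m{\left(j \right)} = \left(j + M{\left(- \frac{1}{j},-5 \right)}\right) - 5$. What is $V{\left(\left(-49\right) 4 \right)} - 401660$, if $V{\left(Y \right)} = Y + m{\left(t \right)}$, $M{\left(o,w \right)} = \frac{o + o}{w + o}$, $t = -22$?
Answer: $- \frac{43805249}{109} \approx -4.0188 \cdot 10^{5}$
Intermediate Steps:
$M{\left(o,w \right)} = \frac{2 o}{o + w}$
$m{\left(j \right)} = -5 + j - \frac{2}{j \left(-5 - \frac{1}{j}\right)}$ ($m{\left(j \right)} = \left(j + \frac{2 \left(- \frac{1}{j}\right)}{- \frac{1}{j} - 5}\right) - 5 = \left(j + \frac{2 \left(- \frac{1}{j}\right)}{-5 - \frac{1}{j}}\right) - 5 = \left(j - \frac{2}{j \left(-5 - \frac{1}{j}\right)}\right) - 5 = -5 + j - \frac{2}{j \left(-5 - \frac{1}{j}\right)}$)
$V{\left(Y \right)} = - \frac{2945}{109} + Y$ ($V{\left(Y \right)} = Y + \frac{2 + \left(1 + 5 \left(-22\right)\right) \left(-5 - 22\right)}{1 + 5 \left(-22\right)} = Y + \frac{2 + \left(1 - 110\right) \left(-27\right)}{1 - 110} = Y + \frac{2 - -2943}{-109} = Y - \frac{2 + 2943}{109} = Y - \frac{2945}{109} = - \frac{2945}{109} + Y$)
$V{\left(\left(-49\right) 4 \right)} - 401660 = \left(- \frac{2945}{109} - 196\right) - 401660 = - \frac{24309}{109} - 401660 = - \frac{43805249}{109}$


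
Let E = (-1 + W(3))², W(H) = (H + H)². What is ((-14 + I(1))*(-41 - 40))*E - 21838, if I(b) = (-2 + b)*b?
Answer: 1466537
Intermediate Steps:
I(b) = b*(-2 + b)
W(H) = 4*H² (W(H) = (2*H)² = 4*H²)
E = 1225 (E = (-1 + 4*3²)² = (-1 + 4*9)² = (-1 + 36)² = 35² = 1225)
((-14 + I(1))*(-41 - 40))*E - 21838 = ((-14 + 1*(-2 + 1))*(-41 - 40))*1225 - 21838 = ((-14 + 1*(-1))*(-81))*1225 - 21838 = ((-14 - 1)*(-81))*1225 - 21838 = -15*(-81)*1225 - 21838 = 1215*1225 - 21838 = 1488375 - 21838 = 1466537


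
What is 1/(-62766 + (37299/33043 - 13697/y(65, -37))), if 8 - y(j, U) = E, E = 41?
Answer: -1090419/67987418116 ≈ -1.6039e-5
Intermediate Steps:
y(j, U) = -33 (y(j, U) = 8 - 1*41 = 8 - 41 = -33)
1/(-62766 + (37299/33043 - 13697/y(65, -37))) = 1/(-62766 + (37299/33043 - 13697/(-33))) = 1/(-62766 + (37299*(1/33043) - 13697*(-1/33))) = 1/(-62766 + (37299/33043 + 13697/33)) = 1/(-62766 + 453820838/1090419) = 1/(-67987418116/1090419) = -1090419/67987418116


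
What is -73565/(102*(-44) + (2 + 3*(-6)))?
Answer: 73565/4504 ≈ 16.333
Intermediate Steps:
-73565/(102*(-44) + (2 + 3*(-6))) = -73565/(-4488 + (2 - 18)) = -73565/(-4488 - 16) = -73565/(-4504) = -73565*(-1/4504) = 73565/4504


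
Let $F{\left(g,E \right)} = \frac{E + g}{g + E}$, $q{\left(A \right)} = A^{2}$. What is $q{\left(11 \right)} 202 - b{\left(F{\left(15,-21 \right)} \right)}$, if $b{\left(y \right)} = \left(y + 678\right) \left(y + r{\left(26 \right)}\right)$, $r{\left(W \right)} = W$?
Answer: $6109$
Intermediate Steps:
$F{\left(g,E \right)} = 1$ ($F{\left(g,E \right)} = \frac{E + g}{E + g} = 1$)
$b{\left(y \right)} = \left(26 + y\right) \left(678 + y\right)$ ($b{\left(y \right)} = \left(y + 678\right) \left(y + 26\right) = \left(678 + y\right) \left(26 + y\right) = \left(26 + y\right) \left(678 + y\right)$)
$q{\left(11 \right)} 202 - b{\left(F{\left(15,-21 \right)} \right)} = 11^{2} \cdot 202 - \left(17628 + 1^{2} + 704 \cdot 1\right) = 121 \cdot 202 - \left(17628 + 1 + 704\right) = 24442 - 18333 = 6109$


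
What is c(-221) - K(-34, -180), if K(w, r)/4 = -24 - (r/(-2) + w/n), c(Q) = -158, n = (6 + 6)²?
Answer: 5347/18 ≈ 297.06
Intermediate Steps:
n = 144 (n = 12² = 144)
K(w, r) = -96 + 2*r - w/36 (K(w, r) = 4*(-24 - (r/(-2) + w/144)) = 4*(-24 - (r*(-½) + w*(1/144))) = 4*(-24 - (-r/2 + w/144)) = 4*(-24 + (r/2 - w/144)) = 4*(-24 + r/2 - w/144) = -96 + 2*r - w/36)
c(-221) - K(-34, -180) = -158 - (-96 + 2*(-180) - 1/36*(-34)) = -158 - (-96 - 360 + 17/18) = -158 - 1*(-8191/18) = -158 + 8191/18 = 5347/18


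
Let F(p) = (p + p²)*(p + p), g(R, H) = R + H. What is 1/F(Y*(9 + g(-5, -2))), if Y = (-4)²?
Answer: 1/67584 ≈ 1.4796e-5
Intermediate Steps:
g(R, H) = H + R
Y = 16
F(p) = 2*p*(p + p²) (F(p) = (p + p²)*(2*p) = 2*p*(p + p²))
1/F(Y*(9 + g(-5, -2))) = 1/(2*(16*(9 + (-2 - 5)))²*(1 + 16*(9 + (-2 - 5)))) = 1/(2*(16*(9 - 7))²*(1 + 16*(9 - 7))) = 1/(2*(16*2)²*(1 + 16*2)) = 1/(2*32²*(1 + 32)) = 1/(2*1024*33) = 1/67584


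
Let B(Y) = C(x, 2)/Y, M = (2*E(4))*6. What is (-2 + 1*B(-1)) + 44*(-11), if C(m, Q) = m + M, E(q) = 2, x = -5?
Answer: -505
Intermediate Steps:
M = 24 (M = (2*2)*6 = 4*6 = 24)
C(m, Q) = 24 + m (C(m, Q) = m + 24 = 24 + m)
B(Y) = 19/Y (B(Y) = (24 - 5)/Y = 19/Y)
(-2 + 1*B(-1)) + 44*(-11) = (-2 + 1*(19/(-1))) + 44*(-11) = (-2 + 1*(19*(-1))) - 484 = (-2 + 1*(-19)) - 484 = (-2 - 19) - 484 = -21 - 484 = -505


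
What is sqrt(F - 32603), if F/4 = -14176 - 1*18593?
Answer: I*sqrt(163679) ≈ 404.57*I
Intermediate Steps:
F = -131076 (F = 4*(-14176 - 1*18593) = 4*(-14176 - 18593) = 4*(-32769) = -131076)
sqrt(F - 32603) = sqrt(-131076 - 32603) = sqrt(-163679) = I*sqrt(163679)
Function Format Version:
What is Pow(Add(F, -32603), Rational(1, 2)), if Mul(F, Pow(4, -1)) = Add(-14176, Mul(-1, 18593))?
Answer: Mul(I, Pow(163679, Rational(1, 2))) ≈ Mul(404.57, I)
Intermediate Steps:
F = -131076 (F = Mul(4, Add(-14176, Mul(-1, 18593))) = Mul(4, Add(-14176, -18593)) = Mul(4, -32769) = -131076)
Pow(Add(F, -32603), Rational(1, 2)) = Pow(Add(-131076, -32603), Rational(1, 2)) = Pow(-163679, Rational(1, 2)) = Mul(I, Pow(163679, Rational(1, 2)))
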